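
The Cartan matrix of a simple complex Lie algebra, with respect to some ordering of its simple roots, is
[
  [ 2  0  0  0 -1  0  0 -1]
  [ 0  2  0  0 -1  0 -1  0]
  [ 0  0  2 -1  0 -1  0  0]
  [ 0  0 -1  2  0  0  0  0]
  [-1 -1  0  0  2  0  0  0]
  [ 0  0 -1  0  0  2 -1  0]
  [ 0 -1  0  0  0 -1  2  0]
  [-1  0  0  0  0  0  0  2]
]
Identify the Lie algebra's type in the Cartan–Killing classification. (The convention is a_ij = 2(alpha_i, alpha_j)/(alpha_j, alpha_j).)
The matrix has rank 8 with 2's on the diagonal. Reading the off-diagonal entries as Dynkin edges (a single edge where a_ij = a_ji = -1; a double or triple edge where a_ij * a_ji = 2 or 3), the diagram is a chain of 8 nodes with single edges (A_8). One simple-root ordering that puts it in standard form is (alpha_4, alpha_3, alpha_6, alpha_7, alpha_2, alpha_5, alpha_1, alpha_8). So the algebra is type A_8, i.e. sl(9).

A8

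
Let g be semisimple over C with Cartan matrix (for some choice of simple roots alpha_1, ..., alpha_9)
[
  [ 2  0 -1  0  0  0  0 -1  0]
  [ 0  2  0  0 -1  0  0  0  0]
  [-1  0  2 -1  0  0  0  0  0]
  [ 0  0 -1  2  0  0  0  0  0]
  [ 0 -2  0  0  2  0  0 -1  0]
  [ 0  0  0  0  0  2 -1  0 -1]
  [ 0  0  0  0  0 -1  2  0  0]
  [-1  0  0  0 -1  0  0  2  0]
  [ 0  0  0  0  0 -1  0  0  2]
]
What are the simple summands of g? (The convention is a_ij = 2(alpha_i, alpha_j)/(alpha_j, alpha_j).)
type A_3 + type B_6

The diagram associated to this matrix has two connected components: the simple roots {alpha_6, alpha_7, alpha_9} form a chain of 3 nodes with single edges (A_3), and {alpha_1, alpha_2, alpha_3, alpha_4, alpha_5, alpha_8} form a chain of 6 nodes with a double edge at one end; the terminal node there is the unique short simple root (B_6). A semisimple Lie algebra decomposes uniquely as the direct sum of simple ideals, one per connected component of its Dynkin diagram, so g ≅ A_3 ⊕ B_6 (dimension 15 + 78 = 93).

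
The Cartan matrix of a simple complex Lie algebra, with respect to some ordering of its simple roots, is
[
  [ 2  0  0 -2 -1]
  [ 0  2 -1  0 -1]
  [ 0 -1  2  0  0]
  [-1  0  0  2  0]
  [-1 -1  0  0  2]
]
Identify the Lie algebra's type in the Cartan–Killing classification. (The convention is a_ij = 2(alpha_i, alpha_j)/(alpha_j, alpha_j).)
The matrix has rank 5 with 2's on the diagonal. Reading the off-diagonal entries as Dynkin edges (a single edge where a_ij = a_ji = -1; a double or triple edge where a_ij * a_ji = 2 or 3), the diagram is a chain of 5 nodes with a double edge at one end; the terminal node there is the unique short simple root (B_5). One simple-root ordering that puts it in standard form is (alpha_3, alpha_2, alpha_5, alpha_1, alpha_4). So the algebra is type B_5, i.e. so(11).

B_5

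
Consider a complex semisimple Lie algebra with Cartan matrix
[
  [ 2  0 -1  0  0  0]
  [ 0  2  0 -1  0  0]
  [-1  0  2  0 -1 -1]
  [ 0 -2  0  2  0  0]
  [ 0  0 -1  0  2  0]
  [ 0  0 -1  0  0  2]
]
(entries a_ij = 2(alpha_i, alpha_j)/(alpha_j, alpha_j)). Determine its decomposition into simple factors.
B_2 (so(5)) ⊕ D_4 (so(8))

The diagram associated to this matrix has two connected components: the simple roots {alpha_2, alpha_4} form a chain of 2 nodes with a double edge at one end; the terminal node there is the unique short simple root (B_2), and {alpha_1, alpha_3, alpha_5, alpha_6} form a chain of 2 nodes with a fork of two nodes at one end (D_4). A semisimple Lie algebra decomposes uniquely as the direct sum of simple ideals, one per connected component of its Dynkin diagram, so g ≅ B_2 ⊕ D_4 (dimension 10 + 28 = 38).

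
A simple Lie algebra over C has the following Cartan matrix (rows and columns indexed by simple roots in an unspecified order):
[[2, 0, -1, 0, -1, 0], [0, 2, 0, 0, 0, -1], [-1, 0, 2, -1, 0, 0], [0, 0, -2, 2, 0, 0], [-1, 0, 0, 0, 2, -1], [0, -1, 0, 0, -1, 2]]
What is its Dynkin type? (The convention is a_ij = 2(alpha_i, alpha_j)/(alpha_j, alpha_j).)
The matrix has rank 6 with 2's on the diagonal. Reading the off-diagonal entries as Dynkin edges (a single edge where a_ij = a_ji = -1; a double or triple edge where a_ij * a_ji = 2 or 3), the diagram is a chain of 6 nodes with a double edge at one end; the terminal node there is the unique long simple root (C_6). One simple-root ordering that puts it in standard form is (alpha_2, alpha_6, alpha_5, alpha_1, alpha_3, alpha_4). So the algebra is type C_6, i.e. sp(12).

C6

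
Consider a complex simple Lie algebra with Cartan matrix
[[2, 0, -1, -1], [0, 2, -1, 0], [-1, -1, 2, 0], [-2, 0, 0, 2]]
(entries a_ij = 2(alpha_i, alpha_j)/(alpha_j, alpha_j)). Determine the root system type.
The matrix has rank 4 with 2's on the diagonal. Reading the off-diagonal entries as Dynkin edges (a single edge where a_ij = a_ji = -1; a double or triple edge where a_ij * a_ji = 2 or 3), the diagram is a chain of 4 nodes with a double edge at one end; the terminal node there is the unique long simple root (C_4). One simple-root ordering that puts it in standard form is (alpha_2, alpha_3, alpha_1, alpha_4). So the algebra is type C_4, i.e. sp(8).

type C_4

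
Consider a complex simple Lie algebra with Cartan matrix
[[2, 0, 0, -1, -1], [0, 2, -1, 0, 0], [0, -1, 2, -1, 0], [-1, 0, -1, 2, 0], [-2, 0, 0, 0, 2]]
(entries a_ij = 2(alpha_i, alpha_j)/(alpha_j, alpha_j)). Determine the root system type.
The matrix has rank 5 with 2's on the diagonal. Reading the off-diagonal entries as Dynkin edges (a single edge where a_ij = a_ji = -1; a double or triple edge where a_ij * a_ji = 2 or 3), the diagram is a chain of 5 nodes with a double edge at one end; the terminal node there is the unique long simple root (C_5). One simple-root ordering that puts it in standard form is (alpha_2, alpha_3, alpha_4, alpha_1, alpha_5). So the algebra is type C_5, i.e. sp(10).

C5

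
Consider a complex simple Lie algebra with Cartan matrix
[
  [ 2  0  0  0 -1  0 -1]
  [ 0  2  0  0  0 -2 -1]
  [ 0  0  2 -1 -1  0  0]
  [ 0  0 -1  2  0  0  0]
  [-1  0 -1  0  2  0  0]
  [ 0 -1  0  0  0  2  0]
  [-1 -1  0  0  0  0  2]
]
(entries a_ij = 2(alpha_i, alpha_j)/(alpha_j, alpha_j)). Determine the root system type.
type B_7

The matrix has rank 7 with 2's on the diagonal. Reading the off-diagonal entries as Dynkin edges (a single edge where a_ij = a_ji = -1; a double or triple edge where a_ij * a_ji = 2 or 3), the diagram is a chain of 7 nodes with a double edge at one end; the terminal node there is the unique short simple root (B_7). One simple-root ordering that puts it in standard form is (alpha_4, alpha_3, alpha_5, alpha_1, alpha_7, alpha_2, alpha_6). So the algebra is type B_7, i.e. so(15).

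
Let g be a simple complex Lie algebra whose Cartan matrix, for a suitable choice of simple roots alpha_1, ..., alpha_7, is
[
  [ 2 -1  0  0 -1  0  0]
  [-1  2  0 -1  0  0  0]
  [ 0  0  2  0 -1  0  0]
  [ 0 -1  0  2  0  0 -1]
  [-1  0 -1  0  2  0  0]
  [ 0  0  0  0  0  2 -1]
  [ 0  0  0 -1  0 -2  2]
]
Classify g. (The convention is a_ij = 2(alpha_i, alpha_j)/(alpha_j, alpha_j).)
The matrix has rank 7 with 2's on the diagonal. Reading the off-diagonal entries as Dynkin edges (a single edge where a_ij = a_ji = -1; a double or triple edge where a_ij * a_ji = 2 or 3), the diagram is a chain of 7 nodes with a double edge at one end; the terminal node there is the unique short simple root (B_7). One simple-root ordering that puts it in standard form is (alpha_3, alpha_5, alpha_1, alpha_2, alpha_4, alpha_7, alpha_6). So the algebra is type B_7, i.e. so(15).

type B_7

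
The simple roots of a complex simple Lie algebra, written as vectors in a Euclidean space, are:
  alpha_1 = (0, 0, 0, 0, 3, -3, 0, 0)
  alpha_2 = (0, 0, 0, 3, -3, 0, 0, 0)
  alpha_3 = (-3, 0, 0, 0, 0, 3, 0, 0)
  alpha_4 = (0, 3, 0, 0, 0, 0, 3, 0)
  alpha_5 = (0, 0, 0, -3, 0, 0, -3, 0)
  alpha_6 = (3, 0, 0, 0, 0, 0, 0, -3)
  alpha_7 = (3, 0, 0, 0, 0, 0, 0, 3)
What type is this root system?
D_7

Compute the Cartan integers a_ij = 2(alpha_i, alpha_j)/(alpha_j, alpha_j); the resulting 7x7 Cartan matrix is
[[2, -1, -1, 0, 0, 0, 0], [-1, 2, 0, 0, -1, 0, 0], [-1, 0, 2, 0, 0, -1, -1], [0, 0, 0, 2, -1, 0, 0], [0, -1, 0, -1, 2, 0, 0], [0, 0, -1, 0, 0, 2, 0], [0, 0, -1, 0, 0, 0, 2]].
All simple roots have the same length, so the diagram is simply laced. The associated Dynkin diagram is a chain of 5 nodes with a fork of two nodes at one end (D_7), so the type is D_7 (the algebra so(14)).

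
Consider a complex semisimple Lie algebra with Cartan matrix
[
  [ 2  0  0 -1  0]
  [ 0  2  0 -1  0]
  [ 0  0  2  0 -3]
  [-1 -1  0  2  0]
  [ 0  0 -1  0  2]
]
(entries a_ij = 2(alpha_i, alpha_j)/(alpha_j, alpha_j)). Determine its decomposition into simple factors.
A_3 (sl(4)) ⊕ G_2

The diagram associated to this matrix has two connected components: the simple roots {alpha_1, alpha_2, alpha_4} form a chain of 3 nodes with single edges (A_3), and {alpha_3, alpha_5} form two nodes joined by a triple edge (G_2). A semisimple Lie algebra decomposes uniquely as the direct sum of simple ideals, one per connected component of its Dynkin diagram, so g ≅ A_3 ⊕ G_2 (dimension 15 + 14 = 29).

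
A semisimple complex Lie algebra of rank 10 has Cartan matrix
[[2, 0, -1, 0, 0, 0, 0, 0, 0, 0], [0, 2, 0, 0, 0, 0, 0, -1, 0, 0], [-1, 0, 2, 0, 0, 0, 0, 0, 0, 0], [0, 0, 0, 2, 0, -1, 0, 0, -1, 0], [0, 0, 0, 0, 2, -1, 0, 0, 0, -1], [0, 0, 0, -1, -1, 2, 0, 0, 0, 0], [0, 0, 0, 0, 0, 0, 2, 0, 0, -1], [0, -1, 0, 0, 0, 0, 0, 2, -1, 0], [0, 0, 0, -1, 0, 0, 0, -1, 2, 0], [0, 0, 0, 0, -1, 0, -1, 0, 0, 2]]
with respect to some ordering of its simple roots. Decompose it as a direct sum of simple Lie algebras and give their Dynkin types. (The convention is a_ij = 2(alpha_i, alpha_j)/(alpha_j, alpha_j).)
The diagram associated to this matrix has two connected components: the simple roots {alpha_1, alpha_3} form a chain of 2 nodes with single edges (A_2), and {alpha_2, alpha_4, alpha_5, alpha_6, alpha_7, alpha_8, alpha_9, alpha_10} form a chain of 8 nodes with single edges (A_8). A semisimple Lie algebra decomposes uniquely as the direct sum of simple ideals, one per connected component of its Dynkin diagram, so g ≅ A_2 ⊕ A_8 (dimension 8 + 80 = 88).

A2 + A8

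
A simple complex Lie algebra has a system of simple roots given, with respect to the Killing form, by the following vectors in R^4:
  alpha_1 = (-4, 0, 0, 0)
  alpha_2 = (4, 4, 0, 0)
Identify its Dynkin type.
Compute the Cartan integers a_ij = 2(alpha_i, alpha_j)/(alpha_j, alpha_j); the resulting 2x2 Cartan matrix is
[[2, -1], [-2, 2]].
The roots have two lengths (squared-length ratio 2:1); the short ones are alpha_{1}. The associated Dynkin diagram is a chain of 2 nodes with a double edge at one end; the terminal node there is the unique short simple root (B_2), so the type is B_2 (the algebra so(5)).

B_2 (so(5))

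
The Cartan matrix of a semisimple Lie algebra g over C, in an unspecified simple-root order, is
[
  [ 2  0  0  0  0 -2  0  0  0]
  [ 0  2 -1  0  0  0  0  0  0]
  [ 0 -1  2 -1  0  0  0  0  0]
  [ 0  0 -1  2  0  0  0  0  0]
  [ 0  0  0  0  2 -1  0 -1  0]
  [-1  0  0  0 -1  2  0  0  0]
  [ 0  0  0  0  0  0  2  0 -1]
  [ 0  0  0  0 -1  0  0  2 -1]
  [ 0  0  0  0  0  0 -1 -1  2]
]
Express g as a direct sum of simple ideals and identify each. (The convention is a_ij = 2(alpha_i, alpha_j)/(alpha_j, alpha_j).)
A_3 (sl(4)) ⊕ C_6 (sp(12))

The diagram associated to this matrix has two connected components: the simple roots {alpha_2, alpha_3, alpha_4} form a chain of 3 nodes with single edges (A_3), and {alpha_1, alpha_5, alpha_6, alpha_7, alpha_8, alpha_9} form a chain of 6 nodes with a double edge at one end; the terminal node there is the unique long simple root (C_6). A semisimple Lie algebra decomposes uniquely as the direct sum of simple ideals, one per connected component of its Dynkin diagram, so g ≅ A_3 ⊕ C_6 (dimension 15 + 78 = 93).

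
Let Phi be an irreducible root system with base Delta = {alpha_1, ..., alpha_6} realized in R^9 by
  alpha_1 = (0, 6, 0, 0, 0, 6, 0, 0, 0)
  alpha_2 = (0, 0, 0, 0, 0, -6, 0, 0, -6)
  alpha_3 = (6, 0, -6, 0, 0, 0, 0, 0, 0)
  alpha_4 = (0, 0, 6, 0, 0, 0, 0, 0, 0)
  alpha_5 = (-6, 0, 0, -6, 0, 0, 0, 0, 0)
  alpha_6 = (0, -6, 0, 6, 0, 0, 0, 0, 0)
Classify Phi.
type B_6

Compute the Cartan integers a_ij = 2(alpha_i, alpha_j)/(alpha_j, alpha_j); the resulting 6x6 Cartan matrix is
[[2, -1, 0, 0, 0, -1], [-1, 2, 0, 0, 0, 0], [0, 0, 2, -2, -1, 0], [0, 0, -1, 2, 0, 0], [0, 0, -1, 0, 2, -1], [-1, 0, 0, 0, -1, 2]].
The roots have two lengths (squared-length ratio 2:1); the short ones are alpha_{4}. The associated Dynkin diagram is a chain of 6 nodes with a double edge at one end; the terminal node there is the unique short simple root (B_6), so the type is B_6 (the algebra so(13)).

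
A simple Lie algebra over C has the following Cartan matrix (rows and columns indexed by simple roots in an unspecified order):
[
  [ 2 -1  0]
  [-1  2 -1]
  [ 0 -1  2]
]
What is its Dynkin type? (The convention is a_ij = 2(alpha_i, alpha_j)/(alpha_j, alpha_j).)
The matrix has rank 3 with 2's on the diagonal. Reading the off-diagonal entries as Dynkin edges (a single edge where a_ij = a_ji = -1; a double or triple edge where a_ij * a_ji = 2 or 3), the diagram is a chain of 3 nodes with single edges (A_3). One simple-root ordering that puts it in standard form is (alpha_1, alpha_2, alpha_3). So the algebra is type A_3, i.e. sl(4).

A_3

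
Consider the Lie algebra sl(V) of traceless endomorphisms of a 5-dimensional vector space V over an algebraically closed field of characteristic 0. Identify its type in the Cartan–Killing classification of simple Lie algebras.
A_4

This is sl(5), which has dimension 5^2 - 1 = 24 and rank 5 - 1 = 4 (a Cartan subalgebra is the diagonal traceless matrices). In the classification of classical Lie algebras, the special linear algebra sl(n+1) has type A_n; here n = 4, so the Dynkin diagram is a chain of 4 nodes with single edges (A_4). Hence the type is A_4.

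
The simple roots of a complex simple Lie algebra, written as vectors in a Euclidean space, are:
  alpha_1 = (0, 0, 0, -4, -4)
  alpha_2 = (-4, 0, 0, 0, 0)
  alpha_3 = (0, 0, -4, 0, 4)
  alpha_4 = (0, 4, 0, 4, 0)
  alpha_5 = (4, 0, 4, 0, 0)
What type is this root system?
Compute the Cartan integers a_ij = 2(alpha_i, alpha_j)/(alpha_j, alpha_j); the resulting 5x5 Cartan matrix is
[[2, 0, -1, -1, 0], [0, 2, 0, 0, -1], [-1, 0, 2, 0, -1], [-1, 0, 0, 2, 0], [0, -2, -1, 0, 2]].
The roots have two lengths (squared-length ratio 2:1); the short ones are alpha_{2}. The associated Dynkin diagram is a chain of 5 nodes with a double edge at one end; the terminal node there is the unique short simple root (B_5), so the type is B_5 (the algebra so(11)).

type B_5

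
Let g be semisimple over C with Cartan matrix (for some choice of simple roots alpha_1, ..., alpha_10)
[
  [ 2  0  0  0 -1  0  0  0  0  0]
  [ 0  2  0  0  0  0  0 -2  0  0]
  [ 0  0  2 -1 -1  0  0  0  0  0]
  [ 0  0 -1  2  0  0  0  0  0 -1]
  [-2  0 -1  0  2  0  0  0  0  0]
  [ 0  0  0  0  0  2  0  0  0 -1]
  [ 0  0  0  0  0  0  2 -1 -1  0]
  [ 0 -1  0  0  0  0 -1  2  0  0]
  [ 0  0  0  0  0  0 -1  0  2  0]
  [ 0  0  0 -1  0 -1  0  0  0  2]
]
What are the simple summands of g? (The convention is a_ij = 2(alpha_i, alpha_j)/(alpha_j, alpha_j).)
The diagram associated to this matrix has two connected components: the simple roots {alpha_1, alpha_3, alpha_4, alpha_5, alpha_6, alpha_10} form a chain of 6 nodes with a double edge at one end; the terminal node there is the unique short simple root (B_6), and {alpha_2, alpha_7, alpha_8, alpha_9} form a chain of 4 nodes with a double edge at one end; the terminal node there is the unique long simple root (C_4). A semisimple Lie algebra decomposes uniquely as the direct sum of simple ideals, one per connected component of its Dynkin diagram, so g ≅ B_6 ⊕ C_4 (dimension 78 + 36 = 114).

type B_6 + type C_4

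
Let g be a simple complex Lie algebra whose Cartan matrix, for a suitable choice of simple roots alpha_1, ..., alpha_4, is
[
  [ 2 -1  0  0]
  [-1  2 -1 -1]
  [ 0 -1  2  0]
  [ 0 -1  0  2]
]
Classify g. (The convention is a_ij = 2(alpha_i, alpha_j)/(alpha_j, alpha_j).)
D4

The matrix has rank 4 with 2's on the diagonal. Reading the off-diagonal entries as Dynkin edges (a single edge where a_ij = a_ji = -1; a double or triple edge where a_ij * a_ji = 2 or 3), the diagram is a chain of 2 nodes with a fork of two nodes at one end (D_4). One simple-root ordering that puts it in standard form is (alpha_1, alpha_2, alpha_4, alpha_3). So the algebra is type D_4, i.e. so(8).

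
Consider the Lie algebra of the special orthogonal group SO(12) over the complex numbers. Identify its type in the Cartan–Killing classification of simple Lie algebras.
This is so(12) with 12 even, which has dimension 12(12-1)/2 = 66 and rank 12/2 = 6. In the classification of classical Lie algebras, the orthogonal algebra so(2n) in an even number of variables has type D_n; here n = 6, so the Dynkin diagram is a chain of 4 nodes with a fork of two nodes at one end (D_6). Hence the type is D_6.

D6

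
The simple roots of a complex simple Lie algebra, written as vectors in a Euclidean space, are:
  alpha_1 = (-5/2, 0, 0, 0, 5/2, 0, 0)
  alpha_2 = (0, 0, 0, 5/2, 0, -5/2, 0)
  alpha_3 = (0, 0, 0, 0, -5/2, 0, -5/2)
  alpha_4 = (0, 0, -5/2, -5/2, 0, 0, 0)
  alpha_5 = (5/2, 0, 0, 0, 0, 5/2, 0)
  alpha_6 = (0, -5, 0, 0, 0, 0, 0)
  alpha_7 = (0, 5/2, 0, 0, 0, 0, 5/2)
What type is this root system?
C_7 (sp(14))

Compute the Cartan integers a_ij = 2(alpha_i, alpha_j)/(alpha_j, alpha_j); the resulting 7x7 Cartan matrix is
[[2, 0, -1, 0, -1, 0, 0], [0, 2, 0, -1, -1, 0, 0], [-1, 0, 2, 0, 0, 0, -1], [0, -1, 0, 2, 0, 0, 0], [-1, -1, 0, 0, 2, 0, 0], [0, 0, 0, 0, 0, 2, -2], [0, 0, -1, 0, 0, -1, 2]].
The roots have two lengths (squared-length ratio 2:1); the short ones are alpha_{1,2,3,4,5,7}. The associated Dynkin diagram is a chain of 7 nodes with a double edge at one end; the terminal node there is the unique long simple root (C_7), so the type is C_7 (the algebra sp(14)).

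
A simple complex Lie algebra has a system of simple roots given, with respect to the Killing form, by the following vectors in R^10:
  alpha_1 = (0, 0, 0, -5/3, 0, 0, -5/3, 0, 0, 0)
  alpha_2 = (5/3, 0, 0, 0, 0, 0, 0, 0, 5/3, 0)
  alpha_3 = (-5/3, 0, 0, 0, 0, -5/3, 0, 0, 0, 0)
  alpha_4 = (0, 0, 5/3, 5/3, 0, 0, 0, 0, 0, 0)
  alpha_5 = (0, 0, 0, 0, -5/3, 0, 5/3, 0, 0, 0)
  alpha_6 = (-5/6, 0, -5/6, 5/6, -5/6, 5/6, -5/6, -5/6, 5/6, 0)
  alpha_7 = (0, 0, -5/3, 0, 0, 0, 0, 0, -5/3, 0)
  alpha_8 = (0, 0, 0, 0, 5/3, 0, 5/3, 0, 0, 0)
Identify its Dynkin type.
Compute the Cartan integers a_ij = 2(alpha_i, alpha_j)/(alpha_j, alpha_j); the resulting 8x8 Cartan matrix is
[[2, 0, 0, -1, -1, 0, 0, -1], [0, 2, -1, 0, 0, 0, -1, 0], [0, -1, 2, 0, 0, 0, 0, 0], [-1, 0, 0, 2, 0, 0, -1, 0], [-1, 0, 0, 0, 2, 0, 0, 0], [0, 0, 0, 0, 0, 2, 0, -1], [0, -1, 0, -1, 0, 0, 2, 0], [-1, 0, 0, 0, 0, -1, 0, 2]].
All simple roots have the same length, so the diagram is simply laced. The associated Dynkin diagram is a chain of 7 nodes with one extra node attached to the third node from one end (E_8), so the type is E_8.

E_8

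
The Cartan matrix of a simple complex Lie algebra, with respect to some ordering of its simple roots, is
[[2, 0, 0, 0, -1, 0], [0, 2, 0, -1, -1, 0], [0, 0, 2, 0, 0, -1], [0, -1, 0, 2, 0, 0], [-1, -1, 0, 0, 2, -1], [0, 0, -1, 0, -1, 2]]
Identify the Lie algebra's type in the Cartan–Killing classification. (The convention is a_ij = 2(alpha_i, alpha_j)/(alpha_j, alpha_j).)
The matrix has rank 6 with 2's on the diagonal. Reading the off-diagonal entries as Dynkin edges (a single edge where a_ij = a_ji = -1; a double or triple edge where a_ij * a_ji = 2 or 3), the diagram is a chain of 5 nodes with one extra node attached to the third node from one end (E_6). One simple-root ordering that puts it in standard form is (alpha_3, alpha_1, alpha_6, alpha_5, alpha_2, alpha_4). So the algebra is type E_6.

E_6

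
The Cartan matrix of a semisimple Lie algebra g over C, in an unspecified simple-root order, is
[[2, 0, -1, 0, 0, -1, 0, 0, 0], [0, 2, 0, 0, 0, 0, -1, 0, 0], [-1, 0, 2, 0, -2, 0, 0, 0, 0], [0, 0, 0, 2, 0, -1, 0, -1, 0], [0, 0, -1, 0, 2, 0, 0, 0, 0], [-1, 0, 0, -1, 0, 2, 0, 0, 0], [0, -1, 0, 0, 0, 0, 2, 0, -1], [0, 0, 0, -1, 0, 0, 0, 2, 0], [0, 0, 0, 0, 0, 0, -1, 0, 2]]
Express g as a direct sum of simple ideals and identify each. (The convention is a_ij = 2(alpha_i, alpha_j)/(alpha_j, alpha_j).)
A3 ⊕ B6

The diagram associated to this matrix has two connected components: the simple roots {alpha_2, alpha_7, alpha_9} form a chain of 3 nodes with single edges (A_3), and {alpha_1, alpha_3, alpha_4, alpha_5, alpha_6, alpha_8} form a chain of 6 nodes with a double edge at one end; the terminal node there is the unique short simple root (B_6). A semisimple Lie algebra decomposes uniquely as the direct sum of simple ideals, one per connected component of its Dynkin diagram, so g ≅ A_3 ⊕ B_6 (dimension 15 + 78 = 93).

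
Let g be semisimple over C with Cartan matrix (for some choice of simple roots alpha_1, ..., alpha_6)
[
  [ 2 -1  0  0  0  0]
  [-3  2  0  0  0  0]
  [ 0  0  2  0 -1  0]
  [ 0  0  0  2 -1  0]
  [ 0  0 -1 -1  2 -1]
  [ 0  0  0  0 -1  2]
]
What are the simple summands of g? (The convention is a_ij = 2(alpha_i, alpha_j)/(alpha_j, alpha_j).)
The diagram associated to this matrix has two connected components: the simple roots {alpha_3, alpha_4, alpha_5, alpha_6} form a chain of 2 nodes with a fork of two nodes at one end (D_4), and {alpha_1, alpha_2} form two nodes joined by a triple edge (G_2). A semisimple Lie algebra decomposes uniquely as the direct sum of simple ideals, one per connected component of its Dynkin diagram, so g ≅ D_4 ⊕ G_2 (dimension 28 + 14 = 42).

D_4 ⊕ G_2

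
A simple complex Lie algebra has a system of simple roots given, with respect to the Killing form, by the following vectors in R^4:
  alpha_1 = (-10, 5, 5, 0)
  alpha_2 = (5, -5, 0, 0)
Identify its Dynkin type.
Compute the Cartan integers a_ij = 2(alpha_i, alpha_j)/(alpha_j, alpha_j); the resulting 2x2 Cartan matrix is
[[2, -3], [-1, 2]].
The roots have two lengths (squared-length ratio 3:1); the short ones are alpha_{2}. The associated Dynkin diagram is two nodes joined by a triple edge (G_2), so the type is G_2.

G_2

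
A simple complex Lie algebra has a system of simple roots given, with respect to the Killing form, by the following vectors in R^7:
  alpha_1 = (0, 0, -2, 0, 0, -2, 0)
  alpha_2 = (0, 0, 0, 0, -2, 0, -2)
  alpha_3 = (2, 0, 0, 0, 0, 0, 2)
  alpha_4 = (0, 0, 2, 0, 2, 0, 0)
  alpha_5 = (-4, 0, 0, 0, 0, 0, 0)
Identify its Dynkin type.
C_5 (sp(10))

Compute the Cartan integers a_ij = 2(alpha_i, alpha_j)/(alpha_j, alpha_j); the resulting 5x5 Cartan matrix is
[[2, 0, 0, -1, 0], [0, 2, -1, -1, 0], [0, -1, 2, 0, -1], [-1, -1, 0, 2, 0], [0, 0, -2, 0, 2]].
The roots have two lengths (squared-length ratio 2:1); the short ones are alpha_{1,2,3,4}. The associated Dynkin diagram is a chain of 5 nodes with a double edge at one end; the terminal node there is the unique long simple root (C_5), so the type is C_5 (the algebra sp(10)).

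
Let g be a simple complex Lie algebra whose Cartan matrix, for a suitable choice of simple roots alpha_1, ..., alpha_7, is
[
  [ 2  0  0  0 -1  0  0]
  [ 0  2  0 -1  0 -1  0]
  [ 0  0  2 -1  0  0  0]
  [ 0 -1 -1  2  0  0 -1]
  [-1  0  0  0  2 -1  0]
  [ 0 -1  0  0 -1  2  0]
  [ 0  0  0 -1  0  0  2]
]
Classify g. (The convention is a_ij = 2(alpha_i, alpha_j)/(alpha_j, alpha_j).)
The matrix has rank 7 with 2's on the diagonal. Reading the off-diagonal entries as Dynkin edges (a single edge where a_ij = a_ji = -1; a double or triple edge where a_ij * a_ji = 2 or 3), the diagram is a chain of 5 nodes with a fork of two nodes at one end (D_7). One simple-root ordering that puts it in standard form is (alpha_1, alpha_5, alpha_6, alpha_2, alpha_4, alpha_3, alpha_7). So the algebra is type D_7, i.e. so(14).

D_7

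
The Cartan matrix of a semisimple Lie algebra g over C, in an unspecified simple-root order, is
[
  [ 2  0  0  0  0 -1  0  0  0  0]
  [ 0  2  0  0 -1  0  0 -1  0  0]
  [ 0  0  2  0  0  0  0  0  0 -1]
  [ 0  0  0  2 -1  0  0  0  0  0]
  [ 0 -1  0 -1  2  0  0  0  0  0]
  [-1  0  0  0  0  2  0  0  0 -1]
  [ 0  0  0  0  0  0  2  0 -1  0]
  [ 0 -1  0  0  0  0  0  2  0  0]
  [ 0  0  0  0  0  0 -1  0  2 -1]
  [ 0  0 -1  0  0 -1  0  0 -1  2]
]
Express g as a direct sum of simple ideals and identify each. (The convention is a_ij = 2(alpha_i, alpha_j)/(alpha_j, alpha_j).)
A_4 ⊕ E_6

The diagram associated to this matrix has two connected components: the simple roots {alpha_2, alpha_4, alpha_5, alpha_8} form a chain of 4 nodes with single edges (A_4), and {alpha_1, alpha_3, alpha_6, alpha_7, alpha_9, alpha_10} form a chain of 5 nodes with one extra node attached to the third node from one end (E_6). A semisimple Lie algebra decomposes uniquely as the direct sum of simple ideals, one per connected component of its Dynkin diagram, so g ≅ A_4 ⊕ E_6 (dimension 24 + 78 = 102).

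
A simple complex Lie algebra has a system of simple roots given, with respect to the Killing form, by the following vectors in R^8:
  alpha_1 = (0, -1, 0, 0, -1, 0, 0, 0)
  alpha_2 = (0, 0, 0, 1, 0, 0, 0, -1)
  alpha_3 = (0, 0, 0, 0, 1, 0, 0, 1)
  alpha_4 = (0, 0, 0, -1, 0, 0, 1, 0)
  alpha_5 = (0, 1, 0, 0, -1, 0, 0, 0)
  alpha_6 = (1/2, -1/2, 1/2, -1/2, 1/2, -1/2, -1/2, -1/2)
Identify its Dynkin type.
E6

Compute the Cartan integers a_ij = 2(alpha_i, alpha_j)/(alpha_j, alpha_j); the resulting 6x6 Cartan matrix is
[[2, 0, -1, 0, 0, 0], [0, 2, -1, -1, 0, 0], [-1, -1, 2, 0, -1, 0], [0, -1, 0, 2, 0, 0], [0, 0, -1, 0, 2, -1], [0, 0, 0, 0, -1, 2]].
All simple roots have the same length, so the diagram is simply laced. The associated Dynkin diagram is a chain of 5 nodes with one extra node attached to the third node from one end (E_6), so the type is E_6.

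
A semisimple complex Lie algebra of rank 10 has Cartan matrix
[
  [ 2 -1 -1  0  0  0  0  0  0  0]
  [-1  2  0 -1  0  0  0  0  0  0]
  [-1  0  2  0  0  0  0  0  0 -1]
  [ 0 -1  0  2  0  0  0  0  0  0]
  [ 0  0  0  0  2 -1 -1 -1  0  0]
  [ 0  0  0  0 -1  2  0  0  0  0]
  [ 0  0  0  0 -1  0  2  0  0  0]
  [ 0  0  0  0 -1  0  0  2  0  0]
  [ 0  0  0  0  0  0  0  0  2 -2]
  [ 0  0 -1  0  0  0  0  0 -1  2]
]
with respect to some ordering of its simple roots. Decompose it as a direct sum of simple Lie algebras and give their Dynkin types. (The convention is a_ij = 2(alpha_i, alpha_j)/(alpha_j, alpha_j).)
The diagram associated to this matrix has two connected components: the simple roots {alpha_1, alpha_2, alpha_3, alpha_4, alpha_9, alpha_10} form a chain of 6 nodes with a double edge at one end; the terminal node there is the unique long simple root (C_6), and {alpha_5, alpha_6, alpha_7, alpha_8} form a chain of 2 nodes with a fork of two nodes at one end (D_4). A semisimple Lie algebra decomposes uniquely as the direct sum of simple ideals, one per connected component of its Dynkin diagram, so g ≅ C_6 ⊕ D_4 (dimension 78 + 28 = 106).

C_6 (sp(12)) + D_4 (so(8))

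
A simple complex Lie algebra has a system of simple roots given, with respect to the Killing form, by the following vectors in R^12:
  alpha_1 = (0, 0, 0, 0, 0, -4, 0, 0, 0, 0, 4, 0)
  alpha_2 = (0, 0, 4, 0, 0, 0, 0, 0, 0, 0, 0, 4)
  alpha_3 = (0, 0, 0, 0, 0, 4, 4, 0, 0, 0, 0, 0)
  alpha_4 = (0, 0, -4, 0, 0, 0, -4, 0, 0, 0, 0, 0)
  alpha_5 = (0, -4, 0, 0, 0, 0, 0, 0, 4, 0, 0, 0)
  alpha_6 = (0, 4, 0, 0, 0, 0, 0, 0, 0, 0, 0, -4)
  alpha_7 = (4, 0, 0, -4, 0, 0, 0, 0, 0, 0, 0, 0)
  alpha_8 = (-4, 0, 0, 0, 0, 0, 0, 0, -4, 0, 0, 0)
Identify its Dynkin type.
A8

Compute the Cartan integers a_ij = 2(alpha_i, alpha_j)/(alpha_j, alpha_j); the resulting 8x8 Cartan matrix is
[[2, 0, -1, 0, 0, 0, 0, 0], [0, 2, 0, -1, 0, -1, 0, 0], [-1, 0, 2, -1, 0, 0, 0, 0], [0, -1, -1, 2, 0, 0, 0, 0], [0, 0, 0, 0, 2, -1, 0, -1], [0, -1, 0, 0, -1, 2, 0, 0], [0, 0, 0, 0, 0, 0, 2, -1], [0, 0, 0, 0, -1, 0, -1, 2]].
All simple roots have the same length, so the diagram is simply laced. The associated Dynkin diagram is a chain of 8 nodes with single edges (A_8), so the type is A_8 (the algebra sl(9)).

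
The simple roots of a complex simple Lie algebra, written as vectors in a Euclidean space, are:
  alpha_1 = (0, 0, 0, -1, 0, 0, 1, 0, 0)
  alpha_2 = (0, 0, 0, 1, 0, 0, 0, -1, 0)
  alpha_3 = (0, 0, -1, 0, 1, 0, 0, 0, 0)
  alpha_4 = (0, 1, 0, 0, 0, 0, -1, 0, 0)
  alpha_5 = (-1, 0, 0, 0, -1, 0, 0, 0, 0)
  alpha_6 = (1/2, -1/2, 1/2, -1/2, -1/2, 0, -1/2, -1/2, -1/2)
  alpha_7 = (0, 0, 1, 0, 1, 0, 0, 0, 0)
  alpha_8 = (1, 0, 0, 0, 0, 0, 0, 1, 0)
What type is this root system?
Compute the Cartan integers a_ij = 2(alpha_i, alpha_j)/(alpha_j, alpha_j); the resulting 8x8 Cartan matrix is
[[2, -1, 0, -1, 0, 0, 0, 0], [-1, 2, 0, 0, 0, 0, 0, -1], [0, 0, 2, 0, -1, -1, 0, 0], [-1, 0, 0, 2, 0, 0, 0, 0], [0, 0, -1, 0, 2, 0, -1, -1], [0, 0, -1, 0, 0, 2, 0, 0], [0, 0, 0, 0, -1, 0, 2, 0], [0, -1, 0, 0, -1, 0, 0, 2]].
All simple roots have the same length, so the diagram is simply laced. The associated Dynkin diagram is a chain of 7 nodes with one extra node attached to the third node from one end (E_8), so the type is E_8.

E8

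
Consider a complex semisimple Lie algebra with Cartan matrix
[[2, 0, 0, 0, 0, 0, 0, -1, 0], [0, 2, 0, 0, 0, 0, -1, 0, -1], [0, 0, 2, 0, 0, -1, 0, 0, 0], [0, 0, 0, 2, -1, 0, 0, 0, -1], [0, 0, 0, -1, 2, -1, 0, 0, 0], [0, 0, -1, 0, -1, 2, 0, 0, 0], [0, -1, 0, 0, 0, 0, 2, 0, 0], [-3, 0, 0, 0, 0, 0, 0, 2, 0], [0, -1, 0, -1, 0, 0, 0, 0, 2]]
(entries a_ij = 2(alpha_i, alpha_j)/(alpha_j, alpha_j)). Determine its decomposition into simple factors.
type A_7 + type G_2

The diagram associated to this matrix has two connected components: the simple roots {alpha_2, alpha_3, alpha_4, alpha_5, alpha_6, alpha_7, alpha_9} form a chain of 7 nodes with single edges (A_7), and {alpha_1, alpha_8} form two nodes joined by a triple edge (G_2). A semisimple Lie algebra decomposes uniquely as the direct sum of simple ideals, one per connected component of its Dynkin diagram, so g ≅ A_7 ⊕ G_2 (dimension 63 + 14 = 77).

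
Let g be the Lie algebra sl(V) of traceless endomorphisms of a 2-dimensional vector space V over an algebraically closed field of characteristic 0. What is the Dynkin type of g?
A1

This is sl(2), which has dimension 2^2 - 1 = 3 and rank 2 - 1 = 1 (a Cartan subalgebra is the diagonal traceless matrices). In the classification of classical Lie algebras, the special linear algebra sl(n+1) has type A_n; here n = 1, so the Dynkin diagram is a chain of 1 nodes with single edges (A_1). Hence the type is A_1.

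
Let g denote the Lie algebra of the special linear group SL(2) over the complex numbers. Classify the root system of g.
A1

This is sl(2), which has dimension 2^2 - 1 = 3 and rank 2 - 1 = 1 (a Cartan subalgebra is the diagonal traceless matrices). In the classification of classical Lie algebras, the special linear algebra sl(n+1) has type A_n; here n = 1, so the Dynkin diagram is a chain of 1 nodes with single edges (A_1). Hence the type is A_1.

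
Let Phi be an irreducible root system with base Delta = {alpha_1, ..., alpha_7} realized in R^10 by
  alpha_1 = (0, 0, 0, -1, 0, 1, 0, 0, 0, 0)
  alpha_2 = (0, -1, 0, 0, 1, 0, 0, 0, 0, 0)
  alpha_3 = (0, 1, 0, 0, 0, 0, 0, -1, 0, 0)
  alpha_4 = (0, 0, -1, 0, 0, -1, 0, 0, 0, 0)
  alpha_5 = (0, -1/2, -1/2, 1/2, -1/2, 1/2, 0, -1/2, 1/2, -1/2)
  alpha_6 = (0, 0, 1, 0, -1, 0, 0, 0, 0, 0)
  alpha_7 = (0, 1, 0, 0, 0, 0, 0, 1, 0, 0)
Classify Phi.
Compute the Cartan integers a_ij = 2(alpha_i, alpha_j)/(alpha_j, alpha_j); the resulting 7x7 Cartan matrix is
[[2, 0, 0, -1, 0, 0, 0], [0, 2, -1, 0, 0, -1, -1], [0, -1, 2, 0, 0, 0, 0], [-1, 0, 0, 2, 0, -1, 0], [0, 0, 0, 0, 2, 0, -1], [0, -1, 0, -1, 0, 2, 0], [0, -1, 0, 0, -1, 0, 2]].
All simple roots have the same length, so the diagram is simply laced. The associated Dynkin diagram is a chain of 6 nodes with one extra node attached to the third node from one end (E_7), so the type is E_7.

E_7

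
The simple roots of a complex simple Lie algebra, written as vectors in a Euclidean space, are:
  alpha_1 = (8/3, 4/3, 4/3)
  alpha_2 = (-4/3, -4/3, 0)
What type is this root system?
Compute the Cartan integers a_ij = 2(alpha_i, alpha_j)/(alpha_j, alpha_j); the resulting 2x2 Cartan matrix is
[[2, -3], [-1, 2]].
The roots have two lengths (squared-length ratio 3:1); the short ones are alpha_{2}. The associated Dynkin diagram is two nodes joined by a triple edge (G_2), so the type is G_2.

G2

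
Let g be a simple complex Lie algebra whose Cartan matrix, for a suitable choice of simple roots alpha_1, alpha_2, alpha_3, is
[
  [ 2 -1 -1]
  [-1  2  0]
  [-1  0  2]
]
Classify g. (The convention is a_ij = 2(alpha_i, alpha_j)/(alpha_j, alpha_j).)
The matrix has rank 3 with 2's on the diagonal. Reading the off-diagonal entries as Dynkin edges (a single edge where a_ij = a_ji = -1; a double or triple edge where a_ij * a_ji = 2 or 3), the diagram is a chain of 3 nodes with single edges (A_3). One simple-root ordering that puts it in standard form is (alpha_3, alpha_1, alpha_2). So the algebra is type A_3, i.e. sl(4).

type A_3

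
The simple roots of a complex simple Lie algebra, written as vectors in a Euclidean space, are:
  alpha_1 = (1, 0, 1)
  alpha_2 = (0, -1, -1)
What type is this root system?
Compute the Cartan integers a_ij = 2(alpha_i, alpha_j)/(alpha_j, alpha_j); the resulting 2x2 Cartan matrix is
[[2, -1], [-1, 2]].
All simple roots have the same length, so the diagram is simply laced. The associated Dynkin diagram is a chain of 2 nodes with single edges (A_2), so the type is A_2 (the algebra sl(3)).

type A_2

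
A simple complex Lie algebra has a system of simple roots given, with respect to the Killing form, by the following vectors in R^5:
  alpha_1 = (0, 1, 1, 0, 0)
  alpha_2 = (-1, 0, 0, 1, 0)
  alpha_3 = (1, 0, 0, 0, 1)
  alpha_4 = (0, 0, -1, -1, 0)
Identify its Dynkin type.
A_4

Compute the Cartan integers a_ij = 2(alpha_i, alpha_j)/(alpha_j, alpha_j); the resulting 4x4 Cartan matrix is
[[2, 0, 0, -1], [0, 2, -1, -1], [0, -1, 2, 0], [-1, -1, 0, 2]].
All simple roots have the same length, so the diagram is simply laced. The associated Dynkin diagram is a chain of 4 nodes with single edges (A_4), so the type is A_4 (the algebra sl(5)).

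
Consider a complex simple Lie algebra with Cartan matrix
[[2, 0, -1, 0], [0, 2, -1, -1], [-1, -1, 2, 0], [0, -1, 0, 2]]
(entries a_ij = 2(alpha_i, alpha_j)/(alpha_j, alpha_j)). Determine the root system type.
The matrix has rank 4 with 2's on the diagonal. Reading the off-diagonal entries as Dynkin edges (a single edge where a_ij = a_ji = -1; a double or triple edge where a_ij * a_ji = 2 or 3), the diagram is a chain of 4 nodes with single edges (A_4). One simple-root ordering that puts it in standard form is (alpha_1, alpha_3, alpha_2, alpha_4). So the algebra is type A_4, i.e. sl(5).

A4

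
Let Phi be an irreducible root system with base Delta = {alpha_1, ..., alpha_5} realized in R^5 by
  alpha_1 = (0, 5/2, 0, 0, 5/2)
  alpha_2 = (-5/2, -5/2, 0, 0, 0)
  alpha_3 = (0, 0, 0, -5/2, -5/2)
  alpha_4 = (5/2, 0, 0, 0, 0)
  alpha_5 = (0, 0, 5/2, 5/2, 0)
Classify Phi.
B5

Compute the Cartan integers a_ij = 2(alpha_i, alpha_j)/(alpha_j, alpha_j); the resulting 5x5 Cartan matrix is
[[2, -1, -1, 0, 0], [-1, 2, 0, -2, 0], [-1, 0, 2, 0, -1], [0, -1, 0, 2, 0], [0, 0, -1, 0, 2]].
The roots have two lengths (squared-length ratio 2:1); the short ones are alpha_{4}. The associated Dynkin diagram is a chain of 5 nodes with a double edge at one end; the terminal node there is the unique short simple root (B_5), so the type is B_5 (the algebra so(11)).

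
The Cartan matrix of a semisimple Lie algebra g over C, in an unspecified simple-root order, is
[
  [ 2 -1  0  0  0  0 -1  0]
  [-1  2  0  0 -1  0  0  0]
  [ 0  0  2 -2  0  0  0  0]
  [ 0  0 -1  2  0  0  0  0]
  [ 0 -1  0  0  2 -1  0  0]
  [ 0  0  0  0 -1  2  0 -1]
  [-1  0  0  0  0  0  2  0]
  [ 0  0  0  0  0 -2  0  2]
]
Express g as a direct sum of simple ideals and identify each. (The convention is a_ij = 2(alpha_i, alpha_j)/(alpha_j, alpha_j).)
B_2 + C_6

The diagram associated to this matrix has two connected components: the simple roots {alpha_3, alpha_4} form a chain of 2 nodes with a double edge at one end; the terminal node there is the unique short simple root (B_2), and {alpha_1, alpha_2, alpha_5, alpha_6, alpha_7, alpha_8} form a chain of 6 nodes with a double edge at one end; the terminal node there is the unique long simple root (C_6). A semisimple Lie algebra decomposes uniquely as the direct sum of simple ideals, one per connected component of its Dynkin diagram, so g ≅ B_2 ⊕ C_6 (dimension 10 + 78 = 88).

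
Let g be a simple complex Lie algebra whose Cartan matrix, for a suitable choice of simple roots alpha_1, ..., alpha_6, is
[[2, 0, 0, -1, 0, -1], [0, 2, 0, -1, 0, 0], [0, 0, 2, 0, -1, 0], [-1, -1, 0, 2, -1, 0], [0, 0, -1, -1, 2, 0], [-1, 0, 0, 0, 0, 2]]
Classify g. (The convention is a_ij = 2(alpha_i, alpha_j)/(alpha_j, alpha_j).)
E_6

The matrix has rank 6 with 2's on the diagonal. Reading the off-diagonal entries as Dynkin edges (a single edge where a_ij = a_ji = -1; a double or triple edge where a_ij * a_ji = 2 or 3), the diagram is a chain of 5 nodes with one extra node attached to the third node from one end (E_6). One simple-root ordering that puts it in standard form is (alpha_6, alpha_2, alpha_1, alpha_4, alpha_5, alpha_3). So the algebra is type E_6.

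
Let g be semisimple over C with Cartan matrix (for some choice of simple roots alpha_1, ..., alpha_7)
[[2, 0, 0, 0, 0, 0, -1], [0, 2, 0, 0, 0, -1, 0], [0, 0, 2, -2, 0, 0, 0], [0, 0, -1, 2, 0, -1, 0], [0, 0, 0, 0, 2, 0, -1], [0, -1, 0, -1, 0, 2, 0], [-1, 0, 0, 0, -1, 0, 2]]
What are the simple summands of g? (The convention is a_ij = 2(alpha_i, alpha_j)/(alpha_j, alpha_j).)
The diagram associated to this matrix has two connected components: the simple roots {alpha_1, alpha_5, alpha_7} form a chain of 3 nodes with single edges (A_3), and {alpha_2, alpha_3, alpha_4, alpha_6} form a chain of 4 nodes with a double edge at one end; the terminal node there is the unique long simple root (C_4). A semisimple Lie algebra decomposes uniquely as the direct sum of simple ideals, one per connected component of its Dynkin diagram, so g ≅ A_3 ⊕ C_4 (dimension 15 + 36 = 51).

type A_3 ⊕ type C_4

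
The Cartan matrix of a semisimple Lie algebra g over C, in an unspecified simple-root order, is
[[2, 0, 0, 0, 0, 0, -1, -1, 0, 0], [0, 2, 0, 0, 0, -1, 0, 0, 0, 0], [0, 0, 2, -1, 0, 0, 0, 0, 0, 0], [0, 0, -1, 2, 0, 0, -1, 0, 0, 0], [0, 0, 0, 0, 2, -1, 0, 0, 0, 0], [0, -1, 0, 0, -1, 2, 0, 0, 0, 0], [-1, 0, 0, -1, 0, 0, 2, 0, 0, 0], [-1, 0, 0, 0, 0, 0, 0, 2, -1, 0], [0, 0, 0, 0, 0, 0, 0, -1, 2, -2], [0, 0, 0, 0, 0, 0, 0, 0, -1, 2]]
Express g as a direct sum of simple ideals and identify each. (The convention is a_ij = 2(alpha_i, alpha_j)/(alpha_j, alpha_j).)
type A_3 ⊕ type B_7

The diagram associated to this matrix has two connected components: the simple roots {alpha_2, alpha_5, alpha_6} form a chain of 3 nodes with single edges (A_3), and {alpha_1, alpha_3, alpha_4, alpha_7, alpha_8, alpha_9, alpha_10} form a chain of 7 nodes with a double edge at one end; the terminal node there is the unique short simple root (B_7). A semisimple Lie algebra decomposes uniquely as the direct sum of simple ideals, one per connected component of its Dynkin diagram, so g ≅ A_3 ⊕ B_7 (dimension 15 + 105 = 120).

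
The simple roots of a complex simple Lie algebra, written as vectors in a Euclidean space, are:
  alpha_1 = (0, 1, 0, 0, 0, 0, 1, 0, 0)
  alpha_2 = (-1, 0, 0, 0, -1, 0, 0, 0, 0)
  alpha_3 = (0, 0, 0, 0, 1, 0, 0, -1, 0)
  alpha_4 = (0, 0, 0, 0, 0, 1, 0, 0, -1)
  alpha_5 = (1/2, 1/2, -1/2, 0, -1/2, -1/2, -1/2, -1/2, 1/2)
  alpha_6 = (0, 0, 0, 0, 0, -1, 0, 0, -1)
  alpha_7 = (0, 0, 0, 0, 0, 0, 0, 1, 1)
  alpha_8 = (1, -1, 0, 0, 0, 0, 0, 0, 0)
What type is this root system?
Compute the Cartan integers a_ij = 2(alpha_i, alpha_j)/(alpha_j, alpha_j); the resulting 8x8 Cartan matrix is
[[2, 0, 0, 0, 0, 0, 0, -1], [0, 2, -1, 0, 0, 0, 0, -1], [0, -1, 2, 0, 0, 0, -1, 0], [0, 0, 0, 2, -1, 0, -1, 0], [0, 0, 0, -1, 2, 0, 0, 0], [0, 0, 0, 0, 0, 2, -1, 0], [0, 0, -1, -1, 0, -1, 2, 0], [-1, -1, 0, 0, 0, 0, 0, 2]].
All simple roots have the same length, so the diagram is simply laced. The associated Dynkin diagram is a chain of 7 nodes with one extra node attached to the third node from one end (E_8), so the type is E_8.

E_8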